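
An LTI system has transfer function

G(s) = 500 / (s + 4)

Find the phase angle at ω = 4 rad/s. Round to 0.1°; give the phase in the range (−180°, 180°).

-45.0°

Substitute s = j4:
Numerator: 500 = 500 + j0
Denominator: (j4) + 4 = 4 + j4
|N| = √(500² + 0²) ≈ 500, ∠N ≈ 0.00°
|D| = √(4² + 4²) ≈ 5.6569, ∠D ≈ 45.00°
∠G = 0.00° − 45.00° = -45.00°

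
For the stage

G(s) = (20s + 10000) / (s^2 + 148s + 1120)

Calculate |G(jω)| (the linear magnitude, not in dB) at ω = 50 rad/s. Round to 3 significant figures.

Substitute s = j50:
Numerator: 20(j50) + 10000 = 10000 + j1000
Denominator: (j50)^2 + 148(j50) + 1120 = -1380 + j7400
|N| = √(10000² + 1000²) ≈ 10050, ∠N ≈ 5.71°
|D| = √(1380² + 7400²) ≈ 7527.6, ∠D ≈ 100.56°
|G| = 10050 / 7527.6 ≈ 1.3351

1.34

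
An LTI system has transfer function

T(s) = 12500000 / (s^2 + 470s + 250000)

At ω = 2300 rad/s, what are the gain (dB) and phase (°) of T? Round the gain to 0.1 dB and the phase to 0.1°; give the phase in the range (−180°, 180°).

At s = jω = j2300:
quadratic: (j2300)² + 470·j2300 + 250000 = -5040000 + j1081000 → |·| ≈ 5.1546e+06, ∠ ≈ 167.89°
|T| = 12500000 / 5.1546e+06 ≈ 2.425
Gain = 20 log₁₀(2.425) ≈ 7.69 dB
∠T = 0.00° − 167.89° = -167.89°

7.7 dB, -167.9°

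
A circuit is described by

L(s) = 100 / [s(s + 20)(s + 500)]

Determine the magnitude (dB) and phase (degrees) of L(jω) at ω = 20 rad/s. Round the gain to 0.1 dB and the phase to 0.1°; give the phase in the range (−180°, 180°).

At s = jω = j20:
pole (s+20): 20 + j20 → |·| = √(20²+20²) = √800 ≈ 28.284, ∠ = arctan(20/20) ≈ 45.00°
pole (s+500): 500 + j20 → |·| = √(500²+20²) = √250400 ≈ 500.4, ∠ = arctan(20/500) ≈ 2.29°
pole at origin: |s| = 20, ∠ = 90.00° (in denominator)
|L| = 100 / 2.8307e+05 ≈ 0.00035327
Gain = 20 log₁₀(0.00035327) ≈ -69.04 dB
∠L = 0.00° − 137.29° = -137.29°

-69.0 dB, -137.3°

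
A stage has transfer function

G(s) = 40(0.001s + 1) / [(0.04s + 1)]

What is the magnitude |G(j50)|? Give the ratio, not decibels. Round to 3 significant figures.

17.9

At ω = 50 rad/s:
zero (1 + j50·0.001) = 1 + j0.05 → |·| ≈ 1.0012, ∠ ≈ 2.86°
pole (1 + j50·0.04) = 1 + j2 → |·| ≈ 2.2361, ∠ ≈ 63.43°
|G| = 40 · 1.0012 / (2.2361) ≈ 17.91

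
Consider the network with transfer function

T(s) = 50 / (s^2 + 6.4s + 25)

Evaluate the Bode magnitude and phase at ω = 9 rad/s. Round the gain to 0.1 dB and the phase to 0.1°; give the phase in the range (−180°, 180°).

At s = jω = j9:
quadratic: (j9)² + 6.4·j9 + 25 = -56 + j57.6 → |·| ≈ 80.335, ∠ ≈ 134.19°
|T| = 50 / 80.335 ≈ 0.62239
Gain = 20 log₁₀(0.62239) ≈ -4.12 dB
∠T = 0.00° − 134.19° = -134.19°

-4.1 dB, -134.2°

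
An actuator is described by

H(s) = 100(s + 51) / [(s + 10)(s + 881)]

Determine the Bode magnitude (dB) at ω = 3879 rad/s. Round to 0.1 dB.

-32.0 dB

At s = jω = j3879:
zero (s+51): 51 + j3879 → |·| = √(51²+3879²) = √15049242 ≈ 3879.3, ∠ = arctan(3879/51) ≈ 89.25°
pole (s+10): 10 + j3879 → |·| = √(10²+3879²) = √15046741 ≈ 3879, ∠ = arctan(3879/10) ≈ 89.85°
pole (s+881): 881 + j3879 → |·| = √(881²+3879²) = √15822802 ≈ 3977.8, ∠ = arctan(3879/881) ≈ 77.20°
|H| = 100 · 3879.3 / 1.543e+07 ≈ 0.025141
Gain = 20 log₁₀(0.025141) ≈ -31.99 dB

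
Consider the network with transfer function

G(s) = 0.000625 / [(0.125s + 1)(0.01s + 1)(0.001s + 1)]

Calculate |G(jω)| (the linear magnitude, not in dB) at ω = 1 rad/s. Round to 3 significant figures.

At ω = 1 rad/s:
pole (1 + j1·0.125) = 1 + j0.125 → |·| ≈ 1.0078, ∠ ≈ 7.13°
pole (1 + j1·0.01) = 1 + j0.01 → |·| ≈ 1, ∠ ≈ 0.57°
pole (1 + j1·0.001) = 1 + j0.001 → |·| ≈ 1, ∠ ≈ 0.06°
|G| = 0.000625 · 1 / (1.0078 · 1 · 1) ≈ 0.00062016

0.000620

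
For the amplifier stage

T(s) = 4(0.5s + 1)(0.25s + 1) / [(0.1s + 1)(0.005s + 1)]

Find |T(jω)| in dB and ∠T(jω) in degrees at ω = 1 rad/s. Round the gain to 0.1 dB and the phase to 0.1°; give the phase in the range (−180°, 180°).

At ω = 1 rad/s:
zero (1 + j1·0.5) = 1 + j0.5 → |·| ≈ 1.118, ∠ ≈ 26.57°
zero (1 + j1·0.25) = 1 + j0.25 → |·| ≈ 1.0308, ∠ ≈ 14.04°
pole (1 + j1·0.1) = 1 + j0.1 → |·| ≈ 1.005, ∠ ≈ 5.71°
pole (1 + j1·0.005) = 1 + j0.005 → |·| ≈ 1, ∠ ≈ 0.29°
|T| = 4 · 1.118 · 1.0308 / (1.005 · 1) ≈ 4.5868
Gain = 20 log₁₀(4.5868) ≈ 13.23 dB
∠T = (26.57° + 14.04°) − (5.71° + 0.29°) = 34.61°

13.2 dB, 34.6°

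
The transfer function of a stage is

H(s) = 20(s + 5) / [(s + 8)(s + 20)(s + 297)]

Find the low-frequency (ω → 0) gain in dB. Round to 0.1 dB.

H(0) = 20·5 / (8·20·297) ≈ 0.0021044
20 log₁₀(0.0021044) ≈ -53.54 dB

-53.5 dB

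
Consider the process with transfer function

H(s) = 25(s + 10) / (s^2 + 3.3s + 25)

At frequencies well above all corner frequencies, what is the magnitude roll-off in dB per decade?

-20 dB/decade

Each pole contributes −20 dB/decade at high frequency; each zero contributes +20 dB/decade.
Net: 1 zero(s) − 2 pole(s) → -20 dB/decade.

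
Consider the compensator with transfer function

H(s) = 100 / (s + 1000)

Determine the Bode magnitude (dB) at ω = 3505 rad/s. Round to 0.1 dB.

At s = jω = j3505:
pole (s+1000): 1000 + j3505 → |·| = √(1000²+3505²) = √13285025 ≈ 3644.9, ∠ = arctan(3505/1000) ≈ 74.08°
|H| = 100 / 3644.9 ≈ 0.027436
Gain = 20 log₁₀(0.027436) ≈ -31.23 dB

-31.2 dB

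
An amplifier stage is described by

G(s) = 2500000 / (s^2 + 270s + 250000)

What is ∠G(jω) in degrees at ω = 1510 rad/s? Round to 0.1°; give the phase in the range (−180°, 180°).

At s = jω = j1510:
quadratic: (j1510)² + 270·j1510 + 250000 = -2030100 + j407700 → |·| ≈ 2.0706e+06, ∠ ≈ 168.64°
∠G = 0.00° − 168.64° = -168.64°

-168.6°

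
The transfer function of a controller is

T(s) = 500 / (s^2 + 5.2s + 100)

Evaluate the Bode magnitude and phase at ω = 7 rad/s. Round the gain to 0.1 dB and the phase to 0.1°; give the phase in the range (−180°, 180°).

At s = jω = j7:
quadratic: (j7)² + 5.2·j7 + 100 = 51 + j36.4 → |·| ≈ 62.657, ∠ ≈ 35.52°
|T| = 500 / 62.657 ≈ 7.98
Gain = 20 log₁₀(7.98) ≈ 18.04 dB
∠T = 0.00° − 35.52° = -35.52°

18.0 dB, -35.5°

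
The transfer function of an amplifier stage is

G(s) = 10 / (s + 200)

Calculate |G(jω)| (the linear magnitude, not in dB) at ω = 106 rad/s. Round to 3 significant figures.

0.0442

At s = jω = j106:
pole (s+200): 200 + j106 → |·| = √(200²+106²) = √51236 ≈ 226.35, ∠ = arctan(106/200) ≈ 27.92°
|G| = 10 / 226.35 ≈ 0.044179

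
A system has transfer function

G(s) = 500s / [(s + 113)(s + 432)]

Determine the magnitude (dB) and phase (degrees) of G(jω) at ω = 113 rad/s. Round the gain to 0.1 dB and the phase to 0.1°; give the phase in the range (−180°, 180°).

-2.0 dB, 30.3°

At s = jω = j113:
zero at origin: s = j113 → |·| = 113, ∠ = 90.00°
pole (s+113): 113 + j113 → |·| = √(113²+113²) = √25538 ≈ 159.81, ∠ = arctan(113/113) ≈ 45.00°
pole (s+432): 432 + j113 → |·| = √(432²+113²) = √199393 ≈ 446.53, ∠ = arctan(113/432) ≈ 14.66°
|G| = 500 · 113 / 71360 ≈ 0.79176
Gain = 20 log₁₀(0.79176) ≈ -2.03 dB
∠G = 90.00° − 59.66° = 30.34°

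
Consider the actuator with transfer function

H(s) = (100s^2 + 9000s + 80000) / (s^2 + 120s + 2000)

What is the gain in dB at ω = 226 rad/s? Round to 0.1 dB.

39.7 dB

Substitute s = j226:
Numerator: 100(j226)^2 + 9000(j226) + 80000 = -5027600 + j2034000
Denominator: (j226)^2 + 120(j226) + 2000 = -49076 + j27120
|N| = √(5027600² + 2034000²) ≈ 5.4235e+06, ∠N ≈ 157.97°
|D| = √(49076² + 27120²) ≈ 56071, ∠D ≈ 151.07°
|H| = 5.4235e+06 / 56071 ≈ 96.726
Gain = 20 log₁₀(96.726) ≈ 39.71 dB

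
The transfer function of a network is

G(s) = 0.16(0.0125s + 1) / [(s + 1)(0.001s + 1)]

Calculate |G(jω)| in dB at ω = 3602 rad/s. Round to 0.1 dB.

At ω = 3602 rad/s:
zero (1 + j3602·0.0125) = 1 + j45.025 → |·| ≈ 45.036, ∠ ≈ 88.73°
pole (1 + j3602·1) = 1 + j3602 → |·| ≈ 3602, ∠ ≈ 89.98°
pole (1 + j3602·0.001) = 1 + j3.602 → |·| ≈ 3.7382, ∠ ≈ 74.48°
|G| = 0.16 · 45.036 / (3602 · 3.7382) ≈ 0.00053515
Gain = 20 log₁₀(0.00053515) ≈ -65.43 dB

-65.4 dB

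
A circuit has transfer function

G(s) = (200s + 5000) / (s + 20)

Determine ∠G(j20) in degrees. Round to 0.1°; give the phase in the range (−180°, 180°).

-6.3°

Substitute s = j20:
Numerator: 200(j20) + 5000 = 5000 + j4000
Denominator: (j20) + 20 = 20 + j20
|N| = √(5000² + 4000²) ≈ 6403.1, ∠N ≈ 38.66°
|D| = √(20² + 20²) ≈ 28.284, ∠D ≈ 45.00°
∠G = 38.66° − 45.00° = -6.34°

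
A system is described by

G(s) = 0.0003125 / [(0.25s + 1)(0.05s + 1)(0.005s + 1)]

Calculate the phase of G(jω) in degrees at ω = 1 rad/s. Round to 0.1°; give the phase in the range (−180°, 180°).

At ω = 1 rad/s:
pole (1 + j1·0.25) = 1 + j0.25 → |·| ≈ 1.0308, ∠ ≈ 14.04°
pole (1 + j1·0.05) = 1 + j0.05 → |·| ≈ 1.0012, ∠ ≈ 2.86°
pole (1 + j1·0.005) = 1 + j0.005 → |·| ≈ 1, ∠ ≈ 0.29°
∠G = (0°) − (14.04° + 2.86° + 0.29°) = -17.19°

-17.2°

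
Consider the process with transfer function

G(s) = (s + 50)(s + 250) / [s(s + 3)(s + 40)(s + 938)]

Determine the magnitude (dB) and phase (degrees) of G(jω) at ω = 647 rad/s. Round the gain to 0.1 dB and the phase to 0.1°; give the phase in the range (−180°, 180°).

-116.7 dB, -146.3°

At s = jω = j647:
zero (s+50): 50 + j647 → |·| = √(50²+647²) = √421109 ≈ 648.93, ∠ = arctan(647/50) ≈ 85.58°
zero (s+250): 250 + j647 → |·| = √(250²+647²) = √481109 ≈ 693.62, ∠ = arctan(647/250) ≈ 68.87°
pole (s+3): 3 + j647 → |·| = √(3²+647²) = √418618 ≈ 647.01, ∠ = arctan(647/3) ≈ 89.73°
pole (s+40): 40 + j647 → |·| = √(40²+647²) = √420209 ≈ 648.24, ∠ = arctan(647/40) ≈ 86.46°
pole (s+938): 938 + j647 → |·| = √(938²+647²) = √1298453 ≈ 1139.5, ∠ = arctan(647/938) ≈ 34.60°
pole at origin: |s| = 647, ∠ = 90.00° (in denominator)
|G| = 1 · 4.5011e+05 / 3.0922e+11 ≈ 1.4556e-06
Gain = 20 log₁₀(1.4556e-06) ≈ -116.74 dB
∠G = 154.45° − 300.79° = -146.34°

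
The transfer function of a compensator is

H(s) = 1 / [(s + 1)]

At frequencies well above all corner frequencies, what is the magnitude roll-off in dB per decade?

-20 dB/decade

Each pole contributes −20 dB/decade at high frequency; each zero contributes +20 dB/decade.
Net: 0 zero(s) − 1 pole(s) → -20 dB/decade.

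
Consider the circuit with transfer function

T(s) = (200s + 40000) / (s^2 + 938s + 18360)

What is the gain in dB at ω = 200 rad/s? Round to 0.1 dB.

-10.5 dB

Substitute s = j200:
Numerator: 200(j200) + 40000 = 40000 + j40000
Denominator: (j200)^2 + 938(j200) + 18360 = -21640 + j187600
|N| = √(40000² + 40000²) ≈ 56569, ∠N ≈ 45.00°
|D| = √(21640² + 187600²) ≈ 1.8884e+05, ∠D ≈ 96.58°
|T| = 56569 / 1.8884e+05 ≈ 0.29956
Gain = 20 log₁₀(0.29956) ≈ -10.47 dB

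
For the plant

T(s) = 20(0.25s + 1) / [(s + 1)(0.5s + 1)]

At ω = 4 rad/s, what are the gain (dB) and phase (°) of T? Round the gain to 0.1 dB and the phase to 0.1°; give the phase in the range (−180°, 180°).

At ω = 4 rad/s:
zero (1 + j4·0.25) = 1 + j1 → |·| ≈ 1.4142, ∠ ≈ 45.00°
pole (1 + j4·1) = 1 + j4 → |·| ≈ 4.1231, ∠ ≈ 75.96°
pole (1 + j4·0.5) = 1 + j2 → |·| ≈ 2.2361, ∠ ≈ 63.43°
|T| = 20 · 1.4142 / (4.1231 · 2.2361) ≈ 3.0678
Gain = 20 log₁₀(3.0678) ≈ 9.74 dB
∠T = (45.00°) − (75.96° + 63.43°) = -94.39°

9.7 dB, -94.4°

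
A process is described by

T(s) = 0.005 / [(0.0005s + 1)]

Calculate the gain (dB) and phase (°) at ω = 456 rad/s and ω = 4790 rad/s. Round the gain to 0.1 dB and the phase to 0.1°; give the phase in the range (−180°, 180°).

At ω = 456 rad/s:
pole (1 + j456·0.0005) = 1 + j0.228 → |·| ≈ 1.0257, ∠ ≈ 12.84°
|T| = 0.005 · 1 / (1.0257) ≈ 0.0048747
Gain = 20 log₁₀(0.0048747) ≈ -46.24 dB
∠T = (0°) − (12.84°) = -12.84°

At ω = 4790 rad/s:
pole (1 + j4790·0.0005) = 1 + j2.395 → |·| ≈ 2.5954, ∠ ≈ 67.34°
|T| = 0.005 · 1 / (2.5954) ≈ 0.0019265
Gain = 20 log₁₀(0.0019265) ≈ -54.30 dB
∠T = (0°) − (67.34°) = -67.34°

ω = 456: -46.2 dB, -12.8°; ω = 4790: -54.3 dB, -67.3°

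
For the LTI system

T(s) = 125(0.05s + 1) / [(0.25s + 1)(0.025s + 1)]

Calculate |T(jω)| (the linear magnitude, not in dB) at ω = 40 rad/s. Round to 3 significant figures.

19.7

At ω = 40 rad/s:
zero (1 + j40·0.05) = 1 + j2 → |·| ≈ 2.2361, ∠ ≈ 63.43°
pole (1 + j40·0.25) = 1 + j10 → |·| ≈ 10.05, ∠ ≈ 84.29°
pole (1 + j40·0.025) = 1 + j1 → |·| ≈ 1.4142, ∠ ≈ 45.00°
|T| = 125 · 2.2361 / (10.05 · 1.4142) ≈ 19.666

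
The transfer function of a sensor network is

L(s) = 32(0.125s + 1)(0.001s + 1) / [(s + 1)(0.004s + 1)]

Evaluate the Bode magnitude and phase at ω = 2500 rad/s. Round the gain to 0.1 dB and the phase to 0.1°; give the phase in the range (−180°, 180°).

At ω = 2500 rad/s:
zero (1 + j2500·0.125) = 1 + j312.5 → |·| ≈ 312.5, ∠ ≈ 89.82°
zero (1 + j2500·0.001) = 1 + j2.5 → |·| ≈ 2.6926, ∠ ≈ 68.20°
pole (1 + j2500·1) = 1 + j2500 → |·| ≈ 2500, ∠ ≈ 89.98°
pole (1 + j2500·0.004) = 1 + j10 → |·| ≈ 10.05, ∠ ≈ 84.29°
|L| = 32 · 312.5 · 2.6926 / (2500 · 10.05) ≈ 1.0717
Gain = 20 log₁₀(1.0717) ≈ 0.60 dB
∠L = (89.82° + 68.20°) − (89.98° + 84.29°) = -16.25°

0.6 dB, -16.3°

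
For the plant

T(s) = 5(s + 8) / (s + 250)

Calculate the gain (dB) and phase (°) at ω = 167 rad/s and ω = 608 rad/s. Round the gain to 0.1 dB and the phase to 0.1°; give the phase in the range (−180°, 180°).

At s = jω = j167:
zero (s+8): 8 + j167 → |·| = √(8²+167²) = √27953 ≈ 167.19, ∠ = arctan(167/8) ≈ 87.26°
pole (s+250): 250 + j167 → |·| = √(250²+167²) = √90389 ≈ 300.65, ∠ = arctan(167/250) ≈ 33.74°
|T| = 5 · 167.19 / 300.65 ≈ 2.7805
Gain = 20 log₁₀(2.7805) ≈ 8.88 dB
∠T = 87.26° − 33.74° = 53.52°

At s = jω = j608:
zero (s+8): 8 + j608 → |·| = √(8²+608²) = √369728 ≈ 608.05, ∠ = arctan(608/8) ≈ 89.25°
pole (s+250): 250 + j608 → |·| = √(250²+608²) = √432164 ≈ 657.39, ∠ = arctan(608/250) ≈ 67.65°
|T| = 5 · 608.05 / 657.39 ≈ 4.6247
Gain = 20 log₁₀(4.6247) ≈ 13.30 dB
∠T = 89.25° − 67.65° = 21.60°

ω = 167: 8.9 dB, 53.5°; ω = 608: 13.3 dB, 21.6°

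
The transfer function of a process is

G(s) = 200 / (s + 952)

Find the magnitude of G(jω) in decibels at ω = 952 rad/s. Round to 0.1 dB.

At s = jω = j952:
pole (s+952): 952 + j952 → |·| = √(952²+952²) = √1812608 ≈ 1346.3, ∠ = arctan(952/952) ≈ 45.00°
|G| = 200 / 1346.3 ≈ 0.14856
Gain = 20 log₁₀(0.14856) ≈ -16.56 dB

-16.6 dB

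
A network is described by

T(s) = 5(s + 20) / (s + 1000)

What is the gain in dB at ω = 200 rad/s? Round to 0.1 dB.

At s = jω = j200:
zero (s+20): 20 + j200 → |·| = √(20²+200²) = √40400 ≈ 201, ∠ = arctan(200/20) ≈ 84.29°
pole (s+1000): 1000 + j200 → |·| = √(1000²+200²) = √1040000 ≈ 1019.8, ∠ = arctan(200/1000) ≈ 11.31°
|T| = 5 · 201 / 1019.8 ≈ 0.98549
Gain = 20 log₁₀(0.98549) ≈ -0.13 dB

-0.1 dB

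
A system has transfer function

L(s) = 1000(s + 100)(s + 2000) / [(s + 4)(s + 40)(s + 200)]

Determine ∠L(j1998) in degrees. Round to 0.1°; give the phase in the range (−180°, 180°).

-130.9°

At s = jω = j1998:
zero (s+100): 100 + j1998 → |·| = √(100²+1998²) = √4002004 ≈ 2000.5, ∠ = arctan(1998/100) ≈ 87.13°
zero (s+2000): 2000 + j1998 → |·| = √(2000²+1998²) = √7992004 ≈ 2827, ∠ = arctan(1998/2000) ≈ 44.97°
pole (s+4): 4 + j1998 → |·| = √(4²+1998²) = √3992020 ≈ 1998, ∠ = arctan(1998/4) ≈ 89.89°
pole (s+40): 40 + j1998 → |·| = √(40²+1998²) = √3993604 ≈ 1998.4, ∠ = arctan(1998/40) ≈ 88.85°
pole (s+200): 200 + j1998 → |·| = √(200²+1998²) = √4032004 ≈ 2008, ∠ = arctan(1998/200) ≈ 84.28°
∠L = 132.10° − 263.02° = -130.92°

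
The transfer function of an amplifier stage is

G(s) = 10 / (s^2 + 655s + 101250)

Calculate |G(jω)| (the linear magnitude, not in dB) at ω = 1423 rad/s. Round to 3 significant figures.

4.68e-06

Substitute s = j1423:
Numerator: 10 = 10 + j0
Denominator: (j1423)^2 + 655(j1423) + 101250 = -1923679 + j932065
|N| = √(10² + 0²) ≈ 10, ∠N ≈ 0.00°
|D| = √(1923679² + 932065²) ≈ 2.1376e+06, ∠D ≈ 154.15°
|G| = 10 / 2.1376e+06 ≈ 4.6781e-06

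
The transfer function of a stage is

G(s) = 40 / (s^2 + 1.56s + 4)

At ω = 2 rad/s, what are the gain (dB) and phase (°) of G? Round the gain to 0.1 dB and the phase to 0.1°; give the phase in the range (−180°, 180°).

22.2 dB, -90.0°

At s = jω = j2:
quadratic: (j2)² + 1.56·j2 + 4 = 0 + j3.12 → |·| ≈ 3.12, ∠ ≈ 90.00°
|G| = 40 / 3.12 ≈ 12.821
Gain = 20 log₁₀(12.821) ≈ 22.16 dB
∠G = 0.00° − 90.00° = -90.00°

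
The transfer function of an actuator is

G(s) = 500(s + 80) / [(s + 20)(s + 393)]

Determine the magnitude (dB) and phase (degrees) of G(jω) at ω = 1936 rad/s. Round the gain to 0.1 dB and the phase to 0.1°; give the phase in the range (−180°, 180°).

At s = jω = j1936:
zero (s+80): 80 + j1936 → |·| = √(80²+1936²) = √3754496 ≈ 1937.7, ∠ = arctan(1936/80) ≈ 87.63°
pole (s+20): 20 + j1936 → |·| = √(20²+1936²) = √3748496 ≈ 1936.1, ∠ = arctan(1936/20) ≈ 89.41°
pole (s+393): 393 + j1936 → |·| = √(393²+1936²) = √3902545 ≈ 1975.5, ∠ = arctan(1936/393) ≈ 78.53°
|G| = 500 · 1937.7 / 3.8248e+06 ≈ 0.25331
Gain = 20 log₁₀(0.25331) ≈ -11.93 dB
∠G = 87.63° − 167.94° = -80.31°

-11.9 dB, -80.3°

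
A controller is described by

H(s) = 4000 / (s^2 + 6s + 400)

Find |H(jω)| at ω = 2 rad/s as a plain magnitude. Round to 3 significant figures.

At s = jω = j2:
quadratic: (j2)² + 6·j2 + 400 = 396 + j12 → |·| ≈ 396.18, ∠ ≈ 1.74°
|H| = 4000 / 396.18 ≈ 10.096

10.1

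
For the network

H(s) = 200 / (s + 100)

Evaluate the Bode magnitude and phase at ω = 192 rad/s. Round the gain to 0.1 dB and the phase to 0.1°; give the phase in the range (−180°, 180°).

-0.7 dB, -62.5°

Substitute s = j192:
Numerator: 200 = 200 + j0
Denominator: (j192) + 100 = 100 + j192
|N| = √(200² + 0²) ≈ 200, ∠N ≈ 0.00°
|D| = √(100² + 192²) ≈ 216.48, ∠D ≈ 62.49°
|H| = 200 / 216.48 ≈ 0.92387
Gain = 20 log₁₀(0.92387) ≈ -0.69 dB
∠H = 0.00° − 62.49° = -62.49°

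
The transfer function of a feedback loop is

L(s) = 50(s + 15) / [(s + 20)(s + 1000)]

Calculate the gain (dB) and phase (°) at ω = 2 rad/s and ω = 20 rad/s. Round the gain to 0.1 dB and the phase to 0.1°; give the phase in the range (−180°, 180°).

ω = 2: -28.5 dB, 1.8°; ω = 20: -27.1 dB, 7.0°

At s = jω = j2:
zero (s+15): 15 + j2 → |·| = √(15²+2²) = √229 ≈ 15.133, ∠ = arctan(2/15) ≈ 7.59°
pole (s+20): 20 + j2 → |·| = √(20²+2²) = √404 ≈ 20.1, ∠ = arctan(2/20) ≈ 5.71°
pole (s+1000): 1000 + j2 → |·| = √(1000²+2²) = √1000004 ≈ 1000, ∠ = arctan(2/1000) ≈ 0.11°
|L| = 50 · 15.133 / 20100 ≈ 0.037644
Gain = 20 log₁₀(0.037644) ≈ -28.49 dB
∠L = 7.59° − 5.82° = 1.77°

At s = jω = j20:
zero (s+15): 15 + j20 → |·| = √(15²+20²) = √625 ≈ 25, ∠ = arctan(20/15) ≈ 53.13°
pole (s+20): 20 + j20 → |·| = √(20²+20²) = √800 ≈ 28.284, ∠ = arctan(20/20) ≈ 45.00°
pole (s+1000): 1000 + j20 → |·| = √(1000²+20²) = √1000400 ≈ 1000.2, ∠ = arctan(20/1000) ≈ 1.15°
|L| = 50 · 25 / 28290 ≈ 0.044185
Gain = 20 log₁₀(0.044185) ≈ -27.09 dB
∠L = 53.13° − 46.15° = 6.98°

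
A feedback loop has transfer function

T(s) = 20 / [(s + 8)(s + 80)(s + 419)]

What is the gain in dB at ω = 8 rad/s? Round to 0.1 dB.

At s = jω = j8:
pole (s+8): 8 + j8 → |·| = √(8²+8²) = √128 ≈ 11.314, ∠ = arctan(8/8) ≈ 45.00°
pole (s+80): 80 + j8 → |·| = √(80²+8²) = √6464 ≈ 80.399, ∠ = arctan(8/80) ≈ 5.71°
pole (s+419): 419 + j8 → |·| = √(419²+8²) = √175625 ≈ 419.08, ∠ = arctan(8/419) ≈ 1.09°
|T| = 20 / 3.8121e+05 ≈ 5.2465e-05
Gain = 20 log₁₀(5.2465e-05) ≈ -85.60 dB

-85.6 dB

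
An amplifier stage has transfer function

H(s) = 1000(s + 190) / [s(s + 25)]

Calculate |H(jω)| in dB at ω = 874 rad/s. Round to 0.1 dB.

At s = jω = j874:
zero (s+190): 190 + j874 → |·| = √(190²+874²) = √799976 ≈ 894.41, ∠ = arctan(874/190) ≈ 77.74°
pole (s+25): 25 + j874 → |·| = √(25²+874²) = √764501 ≈ 874.36, ∠ = arctan(874/25) ≈ 88.36°
pole at origin: |s| = 874, ∠ = 90.00° (in denominator)
|H| = 1000 · 894.41 / 7.6419e+05 ≈ 1.1704
Gain = 20 log₁₀(1.1704) ≈ 1.37 dB

1.4 dB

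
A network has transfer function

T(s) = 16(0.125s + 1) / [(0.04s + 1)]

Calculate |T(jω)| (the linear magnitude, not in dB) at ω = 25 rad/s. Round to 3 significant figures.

37.1

At ω = 25 rad/s:
zero (1 + j25·0.125) = 1 + j3.125 → |·| ≈ 3.2811, ∠ ≈ 72.26°
pole (1 + j25·0.04) = 1 + j1 → |·| ≈ 1.4142, ∠ ≈ 45.00°
|T| = 16 · 3.2811 / (1.4142) ≈ 37.122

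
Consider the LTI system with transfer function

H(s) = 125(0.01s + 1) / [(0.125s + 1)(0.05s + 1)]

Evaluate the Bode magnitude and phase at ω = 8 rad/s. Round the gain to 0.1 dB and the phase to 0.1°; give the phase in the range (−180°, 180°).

At ω = 8 rad/s:
zero (1 + j8·0.01) = 1 + j0.08 → |·| ≈ 1.0032, ∠ ≈ 4.57°
pole (1 + j8·0.125) = 1 + j1 → |·| ≈ 1.4142, ∠ ≈ 45.00°
pole (1 + j8·0.05) = 1 + j0.4 → |·| ≈ 1.077, ∠ ≈ 21.80°
|H| = 125 · 1.0032 / (1.4142 · 1.077) ≈ 82.332
Gain = 20 log₁₀(82.332) ≈ 38.31 dB
∠H = (4.57°) − (45.00° + 21.80°) = -62.23°

38.3 dB, -62.2°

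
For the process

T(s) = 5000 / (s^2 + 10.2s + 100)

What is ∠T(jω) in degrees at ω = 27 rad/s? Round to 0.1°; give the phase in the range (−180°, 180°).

At s = jω = j27:
quadratic: (j27)² + 10.2·j27 + 100 = -629 + j275.4 → |·| ≈ 686.65, ∠ ≈ 156.35°
∠T = 0.00° − 156.35° = -156.35°

-156.4°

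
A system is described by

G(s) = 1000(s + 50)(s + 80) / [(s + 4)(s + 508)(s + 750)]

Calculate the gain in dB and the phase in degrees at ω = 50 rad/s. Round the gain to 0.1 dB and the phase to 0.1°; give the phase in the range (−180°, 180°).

At s = jω = j50:
zero (s+50): 50 + j50 → |·| = √(50²+50²) = √5000 ≈ 70.711, ∠ = arctan(50/50) ≈ 45.00°
zero (s+80): 80 + j50 → |·| = √(80²+50²) = √8900 ≈ 94.34, ∠ = arctan(50/80) ≈ 32.01°
pole (s+4): 4 + j50 → |·| = √(4²+50²) = √2516 ≈ 50.16, ∠ = arctan(50/4) ≈ 85.43°
pole (s+508): 508 + j50 → |·| = √(508²+50²) = √260564 ≈ 510.45, ∠ = arctan(50/508) ≈ 5.62°
pole (s+750): 750 + j50 → |·| = √(750²+50²) = √565000 ≈ 751.66, ∠ = arctan(50/750) ≈ 3.81°
|G| = 1000 · 6670.9 / 1.9246e+07 ≈ 0.34661
Gain = 20 log₁₀(0.34661) ≈ -9.20 dB
∠G = 77.01° − 94.86° = -17.85°

-9.2 dB, -17.9°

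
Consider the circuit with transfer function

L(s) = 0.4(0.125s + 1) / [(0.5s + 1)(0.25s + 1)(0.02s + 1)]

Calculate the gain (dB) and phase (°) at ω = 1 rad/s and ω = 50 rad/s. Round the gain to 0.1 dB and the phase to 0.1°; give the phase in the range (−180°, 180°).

At ω = 1 rad/s:
zero (1 + j1·0.125) = 1 + j0.125 → |·| ≈ 1.0078, ∠ ≈ 7.13°
pole (1 + j1·0.5) = 1 + j0.5 → |·| ≈ 1.118, ∠ ≈ 26.57°
pole (1 + j1·0.25) = 1 + j0.25 → |·| ≈ 1.0308, ∠ ≈ 14.04°
pole (1 + j1·0.02) = 1 + j0.02 → |·| ≈ 1.0002, ∠ ≈ 1.15°
|L| = 0.4 · 1.0078 / (1.118 · 1.0308 · 1.0002) ≈ 0.34973
Gain = 20 log₁₀(0.34973) ≈ -9.13 dB
∠L = (7.13°) − (26.57° + 14.04° + 1.15°) = -34.63°

At ω = 50 rad/s:
zero (1 + j50·0.125) = 1 + j6.25 → |·| ≈ 6.3295, ∠ ≈ 80.91°
pole (1 + j50·0.5) = 1 + j25 → |·| ≈ 25.02, ∠ ≈ 87.71°
pole (1 + j50·0.25) = 1 + j12.5 → |·| ≈ 12.54, ∠ ≈ 85.43°
pole (1 + j50·0.02) = 1 + j1 → |·| ≈ 1.4142, ∠ ≈ 45.00°
|L| = 0.4 · 6.3295 / (25.02 · 12.54 · 1.4142) ≈ 0.005706
Gain = 20 log₁₀(0.005706) ≈ -44.87 dB
∠L = (80.91°) − (87.71° + 85.43° + 45.00°) = -137.23°

ω = 1: -9.1 dB, -34.6°; ω = 50: -44.9 dB, -137.2°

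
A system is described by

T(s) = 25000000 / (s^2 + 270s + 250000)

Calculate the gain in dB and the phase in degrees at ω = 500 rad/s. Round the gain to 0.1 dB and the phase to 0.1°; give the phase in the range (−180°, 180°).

45.4 dB, -90.0°

At s = jω = j500:
quadratic: (j500)² + 270·j500 + 250000 = 0 + j135000 → |·| ≈ 1.35e+05, ∠ ≈ 90.00°
|T| = 25000000 / 1.35e+05 ≈ 185.19
Gain = 20 log₁₀(185.19) ≈ 45.35 dB
∠T = 0.00° − 90.00° = -90.00°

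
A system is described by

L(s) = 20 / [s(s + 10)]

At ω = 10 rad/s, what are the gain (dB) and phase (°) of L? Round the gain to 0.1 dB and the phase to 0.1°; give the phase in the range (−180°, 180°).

At s = jω = j10:
pole (s+10): 10 + j10 → |·| = √(10²+10²) = √200 ≈ 14.142, ∠ = arctan(10/10) ≈ 45.00°
pole at origin: |s| = 10, ∠ = 90.00° (in denominator)
|L| = 20 / 141.42 ≈ 0.14142
Gain = 20 log₁₀(0.14142) ≈ -16.99 dB
∠L = 0.00° − 135.00° = -135.00°

-17.0 dB, -135.0°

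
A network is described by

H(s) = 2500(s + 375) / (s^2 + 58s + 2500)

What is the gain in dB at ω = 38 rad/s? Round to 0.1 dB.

At s = jω = j38:
zero (s+375): 375 + j38 → |·| = √(375²+38²) = √142069 ≈ 376.92, ∠ = arctan(38/375) ≈ 5.79°
quadratic: (j38)² + 58·j38 + 2500 = 1056 + j2204 → |·| ≈ 2443.9, ∠ ≈ 64.40°
|H| = 2500 · 376.92 / 2443.9 ≈ 385.57
Gain = 20 log₁₀(385.57) ≈ 51.72 dB

51.7 dB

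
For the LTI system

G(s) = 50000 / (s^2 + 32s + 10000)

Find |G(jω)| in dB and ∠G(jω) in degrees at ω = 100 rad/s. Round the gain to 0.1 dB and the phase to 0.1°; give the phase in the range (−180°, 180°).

At s = jω = j100:
quadratic: (j100)² + 32·j100 + 10000 = 0 + j3200 → |·| ≈ 3200, ∠ ≈ 90.00°
|G| = 50000 / 3200 ≈ 15.625
Gain = 20 log₁₀(15.625) ≈ 23.88 dB
∠G = 0.00° − 90.00° = -90.00°

23.9 dB, -90.0°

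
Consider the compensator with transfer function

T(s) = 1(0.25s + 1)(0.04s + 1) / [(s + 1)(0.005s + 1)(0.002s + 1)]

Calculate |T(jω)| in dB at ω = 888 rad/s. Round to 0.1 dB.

-0.4 dB

At ω = 888 rad/s:
zero (1 + j888·0.25) = 1 + j222 → |·| ≈ 222, ∠ ≈ 89.74°
zero (1 + j888·0.04) = 1 + j35.52 → |·| ≈ 35.534, ∠ ≈ 88.39°
pole (1 + j888·1) = 1 + j888 → |·| ≈ 888, ∠ ≈ 89.94°
pole (1 + j888·0.005) = 1 + j4.44 → |·| ≈ 4.5512, ∠ ≈ 77.31°
pole (1 + j888·0.002) = 1 + j1.776 → |·| ≈ 2.0382, ∠ ≈ 60.62°
|T| = 1 · 222 · 35.534 / (888 · 4.5512 · 2.0382) ≈ 0.95766
Gain = 20 log₁₀(0.95766) ≈ -0.38 dB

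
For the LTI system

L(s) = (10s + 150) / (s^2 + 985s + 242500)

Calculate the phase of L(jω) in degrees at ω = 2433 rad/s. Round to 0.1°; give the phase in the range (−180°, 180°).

Substitute s = j2433:
Numerator: 10(j2433) + 150 = 150 + j24330
Denominator: (j2433)^2 + 985(j2433) + 242500 = -5676989 + j2396505
|N| = √(150² + 24330²) ≈ 24330, ∠N ≈ 89.65°
|D| = √(5676989² + 2396505²) ≈ 6.1621e+06, ∠D ≈ 157.11°
∠L = 89.65° − 157.11° = -67.46°

-67.5°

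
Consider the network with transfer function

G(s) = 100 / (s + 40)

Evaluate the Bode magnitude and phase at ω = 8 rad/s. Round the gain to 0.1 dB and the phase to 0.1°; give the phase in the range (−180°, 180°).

At s = jω = j8:
pole (s+40): 40 + j8 → |·| = √(40²+8²) = √1664 ≈ 40.792, ∠ = arctan(8/40) ≈ 11.31°
|G| = 100 / 40.792 ≈ 2.4515
Gain = 20 log₁₀(2.4515) ≈ 7.79 dB
∠G = 0.00° − 11.31° = -11.31°

7.8 dB, -11.3°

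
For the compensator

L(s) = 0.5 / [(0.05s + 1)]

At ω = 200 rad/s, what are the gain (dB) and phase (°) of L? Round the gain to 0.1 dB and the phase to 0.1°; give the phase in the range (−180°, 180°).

At ω = 200 rad/s:
pole (1 + j200·0.05) = 1 + j10 → |·| ≈ 10.05, ∠ ≈ 84.29°
|L| = 0.5 · 1 / (10.05) ≈ 0.049751
Gain = 20 log₁₀(0.049751) ≈ -26.06 dB
∠L = (0°) − (84.29°) = -84.29°

-26.1 dB, -84.3°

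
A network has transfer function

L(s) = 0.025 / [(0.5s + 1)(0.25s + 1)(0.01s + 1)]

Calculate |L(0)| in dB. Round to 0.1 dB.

L(0) = 0.025 · 1 / 1 = 0.025
20 log₁₀(0.025) ≈ -32.04 dB

-32.0 dB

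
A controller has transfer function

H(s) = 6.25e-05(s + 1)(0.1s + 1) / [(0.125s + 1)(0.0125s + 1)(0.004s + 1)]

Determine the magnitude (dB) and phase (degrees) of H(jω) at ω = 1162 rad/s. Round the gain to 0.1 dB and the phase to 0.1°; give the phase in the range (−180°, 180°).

-61.5 dB, -74.1°

At ω = 1162 rad/s:
zero (1 + j1162·1) = 1 + j1162 → |·| ≈ 1162, ∠ ≈ 89.95°
zero (1 + j1162·0.1) = 1 + j116.2 → |·| ≈ 116.2, ∠ ≈ 89.51°
pole (1 + j1162·0.125) = 1 + j145.25 → |·| ≈ 145.25, ∠ ≈ 89.61°
pole (1 + j1162·0.0125) = 1 + j14.525 → |·| ≈ 14.559, ∠ ≈ 86.06°
pole (1 + j1162·0.004) = 1 + j4.648 → |·| ≈ 4.7544, ∠ ≈ 77.86°
|H| = 6.25e-05 · 1162 · 116.2 / (145.25 · 14.559 · 4.7544) ≈ 0.00083936
Gain = 20 log₁₀(0.00083936) ≈ -61.52 dB
∠H = (89.95° + 89.51°) − (89.61° + 86.06° + 77.86°) = -74.07°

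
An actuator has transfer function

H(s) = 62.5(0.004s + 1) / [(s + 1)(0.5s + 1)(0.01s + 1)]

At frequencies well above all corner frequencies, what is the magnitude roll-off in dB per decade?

-40 dB/decade

Each pole contributes −20 dB/decade at high frequency; each zero contributes +20 dB/decade.
Net: 1 zero(s) − 3 pole(s) → -40 dB/decade.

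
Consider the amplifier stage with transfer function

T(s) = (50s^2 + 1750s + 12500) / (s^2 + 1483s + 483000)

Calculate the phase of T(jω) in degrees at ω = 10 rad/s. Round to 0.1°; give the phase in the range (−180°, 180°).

65.0°

Substitute s = j10:
Numerator: 50(j10)^2 + 1750(j10) + 12500 = 7500 + j17500
Denominator: (j10)^2 + 1483(j10) + 483000 = 482900 + j14830
|N| = √(7500² + 17500²) ≈ 19039, ∠N ≈ 66.80°
|D| = √(482900² + 14830²) ≈ 4.8313e+05, ∠D ≈ 1.76°
∠T = 66.80° − 1.76° = 65.04°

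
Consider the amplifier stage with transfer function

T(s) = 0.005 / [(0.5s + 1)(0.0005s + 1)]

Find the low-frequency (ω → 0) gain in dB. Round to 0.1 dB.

T(0) = 0.005 · 1 / 1 = 0.005
20 log₁₀(0.005) ≈ -46.02 dB

-46.0 dB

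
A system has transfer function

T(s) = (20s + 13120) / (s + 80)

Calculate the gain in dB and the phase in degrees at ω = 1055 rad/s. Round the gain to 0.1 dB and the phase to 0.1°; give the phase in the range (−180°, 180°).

27.4 dB, -27.5°

Substitute s = j1055:
Numerator: 20(j1055) + 13120 = 13120 + j21100
Denominator: (j1055) + 80 = 80 + j1055
|N| = √(13120² + 21100²) ≈ 24846, ∠N ≈ 58.13°
|D| = √(80² + 1055²) ≈ 1058, ∠D ≈ 85.66°
|T| = 24846 / 1058 ≈ 23.484
Gain = 20 log₁₀(23.484) ≈ 27.42 dB
∠T = 58.13° − 85.66° = -27.53°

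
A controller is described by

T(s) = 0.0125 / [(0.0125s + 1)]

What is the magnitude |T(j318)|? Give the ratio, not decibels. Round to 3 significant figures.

At ω = 318 rad/s:
pole (1 + j318·0.0125) = 1 + j3.975 → |·| ≈ 4.0989, ∠ ≈ 75.88°
|T| = 0.0125 · 1 / (4.0989) ≈ 0.0030496

0.00305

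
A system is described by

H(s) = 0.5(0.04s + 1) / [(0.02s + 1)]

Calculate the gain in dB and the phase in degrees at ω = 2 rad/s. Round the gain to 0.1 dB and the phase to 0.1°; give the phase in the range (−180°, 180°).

At ω = 2 rad/s:
zero (1 + j2·0.04) = 1 + j0.08 → |·| ≈ 1.0032, ∠ ≈ 4.57°
pole (1 + j2·0.02) = 1 + j0.04 → |·| ≈ 1.0008, ∠ ≈ 2.29°
|H| = 0.5 · 1.0032 / (1.0008) ≈ 0.5012
Gain = 20 log₁₀(0.5012) ≈ -6.00 dB
∠H = (4.57°) − (2.29°) = 2.28°

-6.0 dB, 2.3°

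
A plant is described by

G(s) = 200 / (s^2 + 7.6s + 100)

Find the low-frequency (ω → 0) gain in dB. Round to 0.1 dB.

G(0) = 200 / 100 = 2
20 log₁₀(2) ≈ 6.02 dB

6.0 dB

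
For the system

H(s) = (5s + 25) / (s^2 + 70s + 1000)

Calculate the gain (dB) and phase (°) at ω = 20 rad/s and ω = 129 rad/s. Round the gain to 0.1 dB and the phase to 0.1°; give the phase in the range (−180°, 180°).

Substitute s = j20:
Numerator: 5(j20) + 25 = 25 + j100
Denominator: (j20)^2 + 70(j20) + 1000 = 600 + j1400
|N| = √(25² + 100²) ≈ 103.08, ∠N ≈ 75.96°
|D| = √(600² + 1400²) ≈ 1523.2, ∠D ≈ 66.80°
|H| = 103.08 / 1523.2 ≈ 0.067673
Gain = 20 log₁₀(0.067673) ≈ -23.39 dB
∠H = 75.96° − 66.80° = 9.16°

Substitute s = j129:
Numerator: 5(j129) + 25 = 25 + j645
Denominator: (j129)^2 + 70(j129) + 1000 = -15641 + j9030
|N| = √(25² + 645²) ≈ 645.48, ∠N ≈ 87.78°
|D| = √(15641² + 9030²) ≈ 18061, ∠D ≈ 150.00°
|H| = 645.48 / 18061 ≈ 0.035739
Gain = 20 log₁₀(0.035739) ≈ -28.94 dB
∠H = 87.78° − 150.00° = -62.22°

ω = 20: -23.4 dB, 9.2°; ω = 129: -28.9 dB, -62.2°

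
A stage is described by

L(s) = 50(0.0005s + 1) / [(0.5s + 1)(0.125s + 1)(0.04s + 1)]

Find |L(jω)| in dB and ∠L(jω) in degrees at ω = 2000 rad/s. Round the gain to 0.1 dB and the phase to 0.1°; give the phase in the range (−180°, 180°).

At ω = 2000 rad/s:
zero (1 + j2000·0.0005) = 1 + j1 → |·| ≈ 1.4142, ∠ ≈ 45.00°
pole (1 + j2000·0.5) = 1 + j1000 → |·| ≈ 1000, ∠ ≈ 89.94°
pole (1 + j2000·0.125) = 1 + j250 → |·| ≈ 250, ∠ ≈ 89.77°
pole (1 + j2000·0.04) = 1 + j80 → |·| ≈ 80.006, ∠ ≈ 89.28°
|L| = 50 · 1.4142 / (1000 · 250 · 80.006) ≈ 3.5352e-06
Gain = 20 log₁₀(3.5352e-06) ≈ -109.03 dB
∠L = (45.00°) − (89.94° + 89.77° + 89.28°) = -223.99° ≡ 136.01° (principal value)

-109.0 dB, 136.0°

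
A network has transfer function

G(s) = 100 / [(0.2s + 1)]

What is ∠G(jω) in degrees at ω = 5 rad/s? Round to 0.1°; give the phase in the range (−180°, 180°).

-45.0°

At ω = 5 rad/s:
pole (1 + j5·0.2) = 1 + j1 → |·| ≈ 1.4142, ∠ ≈ 45.00°
∠G = (0°) − (45.00°) = -45.00°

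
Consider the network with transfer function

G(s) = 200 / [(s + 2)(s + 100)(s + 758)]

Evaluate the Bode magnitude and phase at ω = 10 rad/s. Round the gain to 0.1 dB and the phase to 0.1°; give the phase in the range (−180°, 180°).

-71.8 dB, -85.2°

At s = jω = j10:
pole (s+2): 2 + j10 → |·| = √(2²+10²) = √104 ≈ 10.198, ∠ = arctan(10/2) ≈ 78.69°
pole (s+100): 100 + j10 → |·| = √(100²+10²) = √10100 ≈ 100.5, ∠ = arctan(10/100) ≈ 5.71°
pole (s+758): 758 + j10 → |·| = √(758²+10²) = √574664 ≈ 758.07, ∠ = arctan(10/758) ≈ 0.76°
|G| = 200 / 7.7695e+05 ≈ 0.00025742
Gain = 20 log₁₀(0.00025742) ≈ -71.79 dB
∠G = 0.00° − 85.16° = -85.16°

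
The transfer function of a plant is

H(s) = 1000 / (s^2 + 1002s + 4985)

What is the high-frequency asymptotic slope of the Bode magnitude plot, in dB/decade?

Each pole contributes −20 dB/decade at high frequency; each zero contributes +20 dB/decade.
Net: 0 zero(s) − 2 pole(s) → -40 dB/decade.

-40 dB/decade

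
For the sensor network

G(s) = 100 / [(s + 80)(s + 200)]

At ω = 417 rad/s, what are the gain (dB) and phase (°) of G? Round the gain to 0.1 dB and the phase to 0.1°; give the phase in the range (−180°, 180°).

-65.9 dB, -143.5°

At s = jω = j417:
pole (s+80): 80 + j417 → |·| = √(80²+417²) = √180289 ≈ 424.6, ∠ = arctan(417/80) ≈ 79.14°
pole (s+200): 200 + j417 → |·| = √(200²+417²) = √213889 ≈ 462.48, ∠ = arctan(417/200) ≈ 64.38°
|G| = 100 / 1.9637e+05 ≈ 0.00050924
Gain = 20 log₁₀(0.00050924) ≈ -65.86 dB
∠G = 0.00° − 143.52° = -143.52°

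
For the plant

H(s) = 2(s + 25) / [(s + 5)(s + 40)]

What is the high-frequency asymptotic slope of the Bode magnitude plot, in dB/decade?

Each pole contributes −20 dB/decade at high frequency; each zero contributes +20 dB/decade.
Net: 1 zero(s) − 2 pole(s) → -20 dB/decade.

-20 dB/decade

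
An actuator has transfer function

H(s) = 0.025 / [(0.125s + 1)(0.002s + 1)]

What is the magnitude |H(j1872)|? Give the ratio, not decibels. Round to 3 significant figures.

2.76e-05

At ω = 1872 rad/s:
pole (1 + j1872·0.125) = 1 + j234 → |·| ≈ 234, ∠ ≈ 89.76°
pole (1 + j1872·0.002) = 1 + j3.744 → |·| ≈ 3.8752, ∠ ≈ 75.05°
|H| = 0.025 · 1 / (234 · 3.8752) ≈ 2.757e-05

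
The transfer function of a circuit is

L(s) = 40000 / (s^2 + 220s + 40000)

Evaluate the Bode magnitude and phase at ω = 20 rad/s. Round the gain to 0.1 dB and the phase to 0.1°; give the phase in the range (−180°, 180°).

At s = jω = j20:
quadratic: (j20)² + 220·j20 + 40000 = 39600 + j4400 → |·| ≈ 39844, ∠ ≈ 6.34°
|L| = 40000 / 39844 ≈ 1.0039
Gain = 20 log₁₀(1.0039) ≈ 0.03 dB
∠L = 0.00° − 6.34° = -6.34°

0.0 dB, -6.3°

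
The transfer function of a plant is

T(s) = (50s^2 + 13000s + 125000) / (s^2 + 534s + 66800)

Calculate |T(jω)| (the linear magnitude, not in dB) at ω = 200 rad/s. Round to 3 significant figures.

Substitute s = j200:
Numerator: 50(j200)^2 + 13000(j200) + 125000 = -1875000 + j2600000
Denominator: (j200)^2 + 534(j200) + 66800 = 26800 + j106800
|N| = √(1875000² + 2600000²) ≈ 3.2056e+06, ∠N ≈ 125.80°
|D| = √(26800² + 106800²) ≈ 1.1011e+05, ∠D ≈ 75.91°
|T| = 3.2056e+06 / 1.1011e+05 ≈ 29.113

29.1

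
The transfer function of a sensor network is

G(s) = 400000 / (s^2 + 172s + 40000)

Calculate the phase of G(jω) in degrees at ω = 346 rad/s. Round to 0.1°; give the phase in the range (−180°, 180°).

-143.3°

At s = jω = j346:
quadratic: (j346)² + 172·j346 + 40000 = -79716 + j59512 → |·| ≈ 99480, ∠ ≈ 143.26°
∠G = 0.00° − 143.26° = -143.26°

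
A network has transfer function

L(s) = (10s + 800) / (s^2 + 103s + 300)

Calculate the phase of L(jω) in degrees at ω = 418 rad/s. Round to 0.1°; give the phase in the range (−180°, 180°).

-87.0°

Substitute s = j418:
Numerator: 10(j418) + 800 = 800 + j4180
Denominator: (j418)^2 + 103(j418) + 300 = -174424 + j43054
|N| = √(800² + 4180²) ≈ 4255.9, ∠N ≈ 79.17°
|D| = √(174424² + 43054²) ≈ 1.7966e+05, ∠D ≈ 166.13°
∠L = 79.17° − 166.13° = -86.96°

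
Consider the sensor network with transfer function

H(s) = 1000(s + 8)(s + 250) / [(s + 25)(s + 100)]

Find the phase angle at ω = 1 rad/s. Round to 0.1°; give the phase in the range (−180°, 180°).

At s = jω = j1:
zero (s+8): 8 + j1 → |·| = √(8²+1²) = √65 ≈ 8.0623, ∠ = arctan(1/8) ≈ 7.13°
zero (s+250): 250 + j1 → |·| = √(250²+1²) = √62501 ≈ 250, ∠ = arctan(1/250) ≈ 0.23°
pole (s+25): 25 + j1 → |·| = √(25²+1²) = √626 ≈ 25.02, ∠ = arctan(1/25) ≈ 2.29°
pole (s+100): 100 + j1 → |·| = √(100²+1²) = √10001 ≈ 100, ∠ = arctan(1/100) ≈ 0.57°
∠H = 7.36° − 2.86° = 4.50°

4.5°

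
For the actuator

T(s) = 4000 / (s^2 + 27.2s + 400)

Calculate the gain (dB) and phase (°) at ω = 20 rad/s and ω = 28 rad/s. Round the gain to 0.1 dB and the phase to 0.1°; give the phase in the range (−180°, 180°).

At s = jω = j20:
quadratic: (j20)² + 27.2·j20 + 400 = 0 + j544 → |·| ≈ 544, ∠ ≈ 90.00°
|T| = 4000 / 544 ≈ 7.3529
Gain = 20 log₁₀(7.3529) ≈ 17.33 dB
∠T = 0.00° − 90.00° = -90.00°

At s = jω = j28:
quadratic: (j28)² + 27.2·j28 + 400 = -384 + j761.6 → |·| ≈ 852.93, ∠ ≈ 116.76°
|T| = 4000 / 852.93 ≈ 4.6897
Gain = 20 log₁₀(4.6897) ≈ 13.42 dB
∠T = 0.00° − 116.76° = -116.76°

ω = 20: 17.3 dB, -90.0°; ω = 28: 13.4 dB, -116.8°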